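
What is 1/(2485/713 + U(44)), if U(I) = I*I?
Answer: 713/1382853 ≈ 0.00051560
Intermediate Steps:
U(I) = I²
1/(2485/713 + U(44)) = 1/(2485/713 + 44²) = 1/(2485*(1/713) + 1936) = 1/(2485/713 + 1936) = 1/(1382853/713) = 713/1382853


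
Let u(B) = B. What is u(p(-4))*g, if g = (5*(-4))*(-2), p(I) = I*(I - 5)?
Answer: 1440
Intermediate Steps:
p(I) = I*(-5 + I)
g = 40 (g = -20*(-2) = 40)
u(p(-4))*g = -4*(-5 - 4)*40 = -4*(-9)*40 = 36*40 = 1440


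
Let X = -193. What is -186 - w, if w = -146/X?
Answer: -36044/193 ≈ -186.76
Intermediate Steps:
w = 146/193 (w = -146/(-193) = -146*(-1/193) = 146/193 ≈ 0.75648)
-186 - w = -186 - 1*146/193 = -186 - 146/193 = -36044/193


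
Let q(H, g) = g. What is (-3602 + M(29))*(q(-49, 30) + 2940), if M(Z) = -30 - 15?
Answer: -10831590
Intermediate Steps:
M(Z) = -45
(-3602 + M(29))*(q(-49, 30) + 2940) = (-3602 - 45)*(30 + 2940) = -3647*2970 = -10831590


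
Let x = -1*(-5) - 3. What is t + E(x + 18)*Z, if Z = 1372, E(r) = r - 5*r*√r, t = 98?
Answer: 27538 - 274400*√5 ≈ -5.8604e+5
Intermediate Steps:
x = 2 (x = 5 - 3 = 2)
E(r) = r - 5*r^(3/2)
t + E(x + 18)*Z = 98 + ((2 + 18) - 5*(2 + 18)^(3/2))*1372 = 98 + (20 - 200*√5)*1372 = 98 + (27440 - 274400*√5) = 27538 - 274400*√5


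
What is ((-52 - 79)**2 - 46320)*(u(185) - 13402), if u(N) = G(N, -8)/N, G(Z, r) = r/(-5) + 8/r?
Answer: 361479661673/925 ≈ 3.9079e+8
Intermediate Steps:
G(Z, r) = 8/r - r/5 (G(Z, r) = r*(-1/5) + 8/r = -r/5 + 8/r = 8/r - r/5)
u(N) = 3/(5*N) (u(N) = (8/(-8) - 1/5*(-8))/N = (8*(-1/8) + 8/5)/N = (-1 + 8/5)/N = 3/(5*N))
((-52 - 79)**2 - 46320)*(u(185) - 13402) = ((-52 - 79)**2 - 46320)*((3/5)/185 - 13402) = ((-131)**2 - 46320)*((3/5)*(1/185) - 13402) = (17161 - 46320)*(3/925 - 13402) = -29159*(-12396847/925) = 361479661673/925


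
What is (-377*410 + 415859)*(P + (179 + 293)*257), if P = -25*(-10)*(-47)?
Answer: 28625255106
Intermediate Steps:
P = -11750 (P = 250*(-47) = -11750)
(-377*410 + 415859)*(P + (179 + 293)*257) = (-377*410 + 415859)*(-11750 + (179 + 293)*257) = (-154570 + 415859)*(-11750 + 472*257) = 261289*(-11750 + 121304) = 261289*109554 = 28625255106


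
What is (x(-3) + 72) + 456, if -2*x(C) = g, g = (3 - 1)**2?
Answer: 526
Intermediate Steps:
g = 4 (g = 2**2 = 4)
x(C) = -2 (x(C) = -1/2*4 = -2)
(x(-3) + 72) + 456 = (-2 + 72) + 456 = 70 + 456 = 526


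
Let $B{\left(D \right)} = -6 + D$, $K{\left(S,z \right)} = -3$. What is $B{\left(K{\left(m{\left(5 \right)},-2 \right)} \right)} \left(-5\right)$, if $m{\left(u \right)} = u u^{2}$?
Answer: $45$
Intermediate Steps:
$m{\left(u \right)} = u^{3}$
$B{\left(K{\left(m{\left(5 \right)},-2 \right)} \right)} \left(-5\right) = \left(-6 - 3\right) \left(-5\right) = \left(-9\right) \left(-5\right) = 45$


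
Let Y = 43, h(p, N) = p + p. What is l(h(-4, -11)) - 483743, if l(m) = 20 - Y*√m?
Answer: -483723 - 86*I*√2 ≈ -4.8372e+5 - 121.62*I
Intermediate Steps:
h(p, N) = 2*p
l(m) = 20 - 43*√m
l(h(-4, -11)) - 483743 = (20 - 43*2*I*√2) - 483743 = (20 - 86*I*√2) - 483743 = -483723 - 86*I*√2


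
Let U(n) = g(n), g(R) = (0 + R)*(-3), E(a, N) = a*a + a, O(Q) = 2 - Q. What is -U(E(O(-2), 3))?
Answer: 60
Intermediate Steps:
E(a, N) = a + a**2 (E(a, N) = a**2 + a = a + a**2)
g(R) = -3*R (g(R) = R*(-3) = -3*R)
U(n) = -3*n
-U(E(O(-2), 3)) = -(-3)*(2 - 1*(-2))*(1 + (2 - 1*(-2))) = -(-3)*(2 + 2)*(1 + (2 + 2)) = -(-3)*4*(1 + 4) = -(-3)*4*5 = -(-3)*20 = -1*(-60) = 60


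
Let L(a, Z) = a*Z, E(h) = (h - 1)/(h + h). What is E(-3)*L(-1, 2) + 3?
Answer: 5/3 ≈ 1.6667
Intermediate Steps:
E(h) = (-1 + h)/(2*h) (E(h) = (-1 + h)/((2*h)) = (-1 + h)*(1/(2*h)) = (-1 + h)/(2*h))
L(a, Z) = Z*a
E(-3)*L(-1, 2) + 3 = ((1/2)*(-1 - 3)/(-3))*(2*(-1)) + 3 = ((1/2)*(-1/3)*(-4))*(-2) + 3 = (2/3)*(-2) + 3 = -4/3 + 3 = 5/3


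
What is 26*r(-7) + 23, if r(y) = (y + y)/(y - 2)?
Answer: 571/9 ≈ 63.444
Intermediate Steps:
r(y) = 2*y/(-2 + y) (r(y) = (2*y)/(-2 + y) = 2*y/(-2 + y))
26*r(-7) + 23 = 26*(2*(-7)/(-2 - 7)) + 23 = 26*(2*(-7)/(-9)) + 23 = 26*(2*(-7)*(-⅑)) + 23 = 26*(14/9) + 23 = 364/9 + 23 = 571/9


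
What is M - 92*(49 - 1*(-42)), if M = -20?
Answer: -8392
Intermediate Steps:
M - 92*(49 - 1*(-42)) = -20 - 92*(49 - 1*(-42)) = -20 - 92*(49 + 42) = -20 - 92*91 = -20 - 8372 = -8392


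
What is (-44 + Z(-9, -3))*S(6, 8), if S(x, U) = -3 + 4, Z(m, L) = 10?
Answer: -34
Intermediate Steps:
S(x, U) = 1
(-44 + Z(-9, -3))*S(6, 8) = (-44 + 10)*1 = -34*1 = -34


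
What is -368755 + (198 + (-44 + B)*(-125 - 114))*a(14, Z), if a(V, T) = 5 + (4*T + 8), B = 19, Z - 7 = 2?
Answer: -66278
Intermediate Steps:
Z = 9 (Z = 7 + 2 = 9)
a(V, T) = 13 + 4*T (a(V, T) = 5 + (8 + 4*T) = 13 + 4*T)
-368755 + (198 + (-44 + B)*(-125 - 114))*a(14, Z) = -368755 + (198 + (-44 + 19)*(-125 - 114))*(13 + 4*9) = -368755 + (198 - 25*(-239))*(13 + 36) = -368755 + (198 + 5975)*49 = -368755 + 6173*49 = -368755 + 302477 = -66278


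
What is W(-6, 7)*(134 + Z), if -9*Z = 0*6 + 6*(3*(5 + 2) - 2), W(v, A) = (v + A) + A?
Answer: 2912/3 ≈ 970.67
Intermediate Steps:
W(v, A) = v + 2*A (W(v, A) = (A + v) + A = v + 2*A)
Z = -38/3 (Z = -(0*6 + 6*(3*(5 + 2) - 2))/9 = -(0 + 6*(3*7 - 2))/9 = -(0 + 6*(21 - 2))/9 = -(0 + 6*19)/9 = -(0 + 114)/9 = -1/9*114 = -38/3 ≈ -12.667)
W(-6, 7)*(134 + Z) = (-6 + 2*7)*(134 - 38/3) = (-6 + 14)*(364/3) = 8*(364/3) = 2912/3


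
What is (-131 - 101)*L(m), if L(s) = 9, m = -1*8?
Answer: -2088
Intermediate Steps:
m = -8
(-131 - 101)*L(m) = (-131 - 101)*9 = -232*9 = -2088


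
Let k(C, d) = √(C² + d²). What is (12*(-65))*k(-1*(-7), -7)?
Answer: -5460*√2 ≈ -7721.6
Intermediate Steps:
(12*(-65))*k(-1*(-7), -7) = (12*(-65))*√((-1*(-7))² + (-7)²) = -780*√(7² + 49) = -780*√(49 + 49) = -5460*√2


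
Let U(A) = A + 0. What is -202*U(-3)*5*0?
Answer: 0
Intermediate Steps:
U(A) = A
-202*U(-3)*5*0 = -202*(-3*5)*0 = -(-3030)*0 = -202*0 = 0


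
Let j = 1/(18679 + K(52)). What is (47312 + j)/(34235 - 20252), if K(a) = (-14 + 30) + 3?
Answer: 884639777/261454134 ≈ 3.3835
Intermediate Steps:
K(a) = 19 (K(a) = 16 + 3 = 19)
j = 1/18698 (j = 1/(18679 + 19) = 1/18698 ≈ 5.3482e-5)
(47312 + j)/(34235 - 20252) = (47312 + 1/18698)/(34235 - 20252) = (884639777/18698)/13983 = (884639777/18698)*(1/13983) = 884639777/261454134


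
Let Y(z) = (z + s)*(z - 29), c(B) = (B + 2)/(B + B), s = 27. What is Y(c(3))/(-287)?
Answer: 28223/10332 ≈ 2.7316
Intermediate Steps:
c(B) = (2 + B)/(2*B) (c(B) = (2 + B)/((2*B)) = (2 + B)*(1/(2*B)) = (2 + B)/(2*B))
Y(z) = (-29 + z)*(27 + z) (Y(z) = (z + 27)*(z - 29) = (27 + z)*(-29 + z) = (-29 + z)*(27 + z))
Y(c(3))/(-287) = (-783 + ((½)*(2 + 3)/3)² - (2 + 3)/3)/(-287) = (-783 + ((½)*(⅓)*5)² - 5/3)*(-1/287) = (-783 + (⅚)² - 2*⅚)*(-1/287) = (-783 + 25/36 - 5/3)*(-1/287) = -28223/36*(-1/287) = 28223/10332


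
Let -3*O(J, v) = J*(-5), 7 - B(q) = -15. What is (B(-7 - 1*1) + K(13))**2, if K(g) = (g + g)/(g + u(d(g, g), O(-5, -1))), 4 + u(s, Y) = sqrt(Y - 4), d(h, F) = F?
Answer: 2*(-33155*I + 2464*sqrt(111))/(-103*I + 9*sqrt(111)) ≈ 599.64 - 47.951*I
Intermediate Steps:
B(q) = 22 (B(q) = 7 - 1*(-15) = 7 + 15 = 22)
O(J, v) = 5*J/3 (O(J, v) = -J*(-5)/3 = -(-5)*J/3 = 5*J/3)
u(s, Y) = -4 + sqrt(-4 + Y) (u(s, Y) = -4 + sqrt(Y - 4) = -4 + sqrt(-4 + Y))
K(g) = 2*g/(-4 + g + I*sqrt(111)/3) (K(g) = (g + g)/(g + (-4 + sqrt(-4 + (5/3)*(-5)))) = (2*g)/(g + (-4 + sqrt(-4 - 25/3))) = (2*g)/(g + (-4 + sqrt(-37/3))) = (2*g)/(g + (-4 + I*sqrt(111)/3)) = (2*g)/(-4 + g + I*sqrt(111)/3) = 2*g/(-4 + g + I*sqrt(111)/3))
(B(-7 - 1*1) + K(13))**2 = (22 + 6*13/(-12 + 3*13 + I*sqrt(111)))**2 = (22 + 6*13/(-12 + 39 + I*sqrt(111)))**2 = (22 + 6*13/(27 + I*sqrt(111)))**2 = (22 + 78/(27 + I*sqrt(111)))**2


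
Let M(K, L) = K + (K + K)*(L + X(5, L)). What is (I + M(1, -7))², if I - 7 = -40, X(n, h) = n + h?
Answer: 2500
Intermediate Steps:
X(n, h) = h + n
I = -33 (I = 7 - 40 = -33)
M(K, L) = K + 2*K*(5 + 2*L) (M(K, L) = K + (K + K)*(L + (L + 5)) = K + (2*K)*(L + (5 + L)) = K + (2*K)*(5 + 2*L) = K + 2*K*(5 + 2*L))
(I + M(1, -7))² = (-33 + 1*(11 + 4*(-7)))² = (-33 + 1*(11 - 28))² = (-33 + 1*(-17))² = (-33 - 17)² = (-50)² = 2500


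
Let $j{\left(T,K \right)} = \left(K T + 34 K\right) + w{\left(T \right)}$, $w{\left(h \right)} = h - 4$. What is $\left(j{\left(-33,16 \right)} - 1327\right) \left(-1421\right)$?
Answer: $1915508$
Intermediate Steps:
$w{\left(h \right)} = -4 + h$
$j{\left(T,K \right)} = -4 + T + 34 K + K T$ ($j{\left(T,K \right)} = \left(K T + 34 K\right) + \left(-4 + T\right) = \left(34 K + K T\right) + \left(-4 + T\right) = -4 + T + 34 K + K T$)
$\left(j{\left(-33,16 \right)} - 1327\right) \left(-1421\right) = \left(\left(-4 - 33 + 34 \cdot 16 + 16 \left(-33\right)\right) - 1327\right) \left(-1421\right) = \left(\left(-4 - 33 + 544 - 528\right) - 1327\right) \left(-1421\right) = \left(-21 - 1327\right) \left(-1421\right) = \left(-1348\right) \left(-1421\right) = 1915508$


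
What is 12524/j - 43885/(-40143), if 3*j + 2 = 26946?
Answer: 672672559/270403248 ≈ 2.4877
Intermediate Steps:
j = 26944/3 (j = -⅔ + (⅓)*26946 = -⅔ + 8982 = 26944/3 ≈ 8981.3)
12524/j - 43885/(-40143) = 12524/(26944/3) - 43885/(-40143) = 12524*(3/26944) - 43885*(-1/40143) = 9393/6736 + 43885/40143 = 672672559/270403248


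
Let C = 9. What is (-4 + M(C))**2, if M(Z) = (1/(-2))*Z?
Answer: 289/4 ≈ 72.250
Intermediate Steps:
M(Z) = -Z/2 (M(Z) = (1*(-1/2))*Z = -Z/2)
(-4 + M(C))**2 = (-4 - 1/2*9)**2 = (-4 - 9/2)**2 = (-17/2)**2 = 289/4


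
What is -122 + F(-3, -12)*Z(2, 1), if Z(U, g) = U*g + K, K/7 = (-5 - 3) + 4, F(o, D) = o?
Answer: -44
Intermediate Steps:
K = -28 (K = 7*((-5 - 3) + 4) = 7*(-8 + 4) = 7*(-4) = -28)
Z(U, g) = -28 + U*g (Z(U, g) = U*g - 28 = -28 + U*g)
-122 + F(-3, -12)*Z(2, 1) = -122 - 3*(-28 + 2*1) = -122 - 3*(-28 + 2) = -122 - 3*(-26) = -122 + 78 = -44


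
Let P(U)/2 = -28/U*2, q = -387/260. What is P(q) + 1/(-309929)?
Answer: 9025132093/119942523 ≈ 75.245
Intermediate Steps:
q = -387/260 (q = -387*1/260 = -387/260 ≈ -1.4885)
P(U) = -112/U (P(U) = 2*(-28/U*2) = 2*(-56/U) = -112/U)
P(q) + 1/(-309929) = -112/(-387/260) + 1/(-309929) = -112*(-260/387) - 1/309929 = 29120/387 - 1/309929 = 9025132093/119942523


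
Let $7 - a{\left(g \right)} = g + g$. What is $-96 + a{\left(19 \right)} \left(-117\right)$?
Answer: $3531$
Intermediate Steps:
$a{\left(g \right)} = 7 - 2 g$ ($a{\left(g \right)} = 7 - \left(g + g\right) = 7 - 2 g$)
$-96 + a{\left(19 \right)} \left(-117\right) = -96 + \left(7 - 38\right) \left(-117\right) = -96 - -3627 = -96 + 3627 = 3531$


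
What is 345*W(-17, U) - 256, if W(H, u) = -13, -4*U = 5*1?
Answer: -4741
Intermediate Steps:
U = -5/4 ≈ -1.2500
345*W(-17, U) - 256 = 345*(-13) - 256 = -4485 - 256 = -4741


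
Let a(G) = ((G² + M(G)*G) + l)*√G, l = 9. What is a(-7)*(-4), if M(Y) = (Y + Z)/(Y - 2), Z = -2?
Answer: -204*I*√7 ≈ -539.73*I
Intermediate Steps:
M(Y) = 1 (M(Y) = (Y - 2)/(Y - 2) = (-2 + Y)/(-2 + Y) = 1)
a(G) = √G*(9 + G + G²) (a(G) = ((G² + 1*G) + 9)*√G = ((G² + G) + 9)*√G = ((G + G²) + 9)*√G = (9 + G + G²)*√G = √G*(9 + G + G²))
a(-7)*(-4) = (√(-7)*(9 - 7 + (-7)²))*(-4) = ((I*√7)*(9 - 7 + 49))*(-4) = ((I*√7)*51)*(-4) = (51*I*√7)*(-4) = -204*I*√7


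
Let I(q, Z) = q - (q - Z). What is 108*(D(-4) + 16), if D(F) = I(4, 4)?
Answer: 2160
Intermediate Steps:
I(q, Z) = Z (I(q, Z) = q + (Z - q) = Z)
D(F) = 4
108*(D(-4) + 16) = 108*(4 + 16) = 108*20 = 2160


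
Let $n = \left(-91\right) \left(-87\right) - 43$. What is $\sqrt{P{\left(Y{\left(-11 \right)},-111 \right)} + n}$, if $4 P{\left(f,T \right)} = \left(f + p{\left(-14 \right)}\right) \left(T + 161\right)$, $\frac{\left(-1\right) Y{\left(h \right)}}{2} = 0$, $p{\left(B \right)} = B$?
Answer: $\sqrt{7699} \approx 87.744$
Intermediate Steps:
$Y{\left(h \right)} = 0$ ($Y{\left(h \right)} = \left(-2\right) 0 = 0$)
$P{\left(f,T \right)} = \frac{\left(-14 + f\right) \left(161 + T\right)}{4}$ ($P{\left(f,T \right)} = \frac{\left(f - 14\right) \left(T + 161\right)}{4} = \frac{\left(-14 + f\right) \left(161 + T\right)}{4}$)
$n = 7874$ ($n = 7917 - 43 = 7874$)
$\sqrt{P{\left(Y{\left(-11 \right)},-111 \right)} + n} = \sqrt{\left(- \frac{1127}{2} - - \frac{777}{2} + \frac{161}{4} \cdot 0 + \frac{1}{4} \left(-111\right) 0\right) + 7874} = \sqrt{\left(- \frac{1127}{2} + \frac{777}{2} + 0 + 0\right) + 7874} = \sqrt{-175 + 7874} = \sqrt{7699}$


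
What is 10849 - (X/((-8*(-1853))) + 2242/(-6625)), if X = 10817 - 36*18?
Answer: 1065435306783/98209000 ≈ 10849.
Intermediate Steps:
X = 10169 (X = 10817 - 648 = 10169)
10849 - (X/((-8*(-1853))) + 2242/(-6625)) = 10849 - (10169/((-8*(-1853))) + 2242/(-6625)) = 10849 - (10169/14824 + 2242*(-1/6625)) = 10849 - (10169*(1/14824) - 2242/6625) = 10849 - (10169/14824 - 2242/6625) = 10849 - 1*34134217/98209000 = 10849 - 34134217/98209000 = 1065435306783/98209000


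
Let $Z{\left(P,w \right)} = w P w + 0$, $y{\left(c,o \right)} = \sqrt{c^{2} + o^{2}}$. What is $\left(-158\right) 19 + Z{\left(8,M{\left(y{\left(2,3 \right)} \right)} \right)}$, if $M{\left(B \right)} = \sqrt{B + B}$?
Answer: $-3002 + 16 \sqrt{13} \approx -2944.3$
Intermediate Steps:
$M{\left(B \right)} = \sqrt{2} \sqrt{B}$ ($M{\left(B \right)} = \sqrt{2 B} = \sqrt{2} \sqrt{B}$)
$Z{\left(P,w \right)} = P w^{2}$ ($Z{\left(P,w \right)} = P w w + 0 = P w^{2} + 0 = P w^{2}$)
$\left(-158\right) 19 + Z{\left(8,M{\left(y{\left(2,3 \right)} \right)} \right)} = \left(-158\right) 19 + 8 \left(\sqrt{2} \sqrt{\sqrt{2^{2} + 3^{2}}}\right)^{2} = -3002 + 8 \left(\sqrt{2} \sqrt{\sqrt{4 + 9}}\right)^{2} = -3002 + 8 \left(\sqrt{2} \sqrt{\sqrt{13}}\right)^{2} = -3002 + 8 \left(\sqrt{2} \sqrt[4]{13}\right)^{2} = -3002 + 8 \cdot 2 \sqrt{13} = -3002 + 16 \sqrt{13}$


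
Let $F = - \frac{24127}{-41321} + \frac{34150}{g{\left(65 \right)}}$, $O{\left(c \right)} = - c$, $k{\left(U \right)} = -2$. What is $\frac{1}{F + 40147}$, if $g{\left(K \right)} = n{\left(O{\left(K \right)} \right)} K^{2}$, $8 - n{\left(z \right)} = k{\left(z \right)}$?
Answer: $\frac{34916245}{1401831097573} \approx 2.4908 \cdot 10^{-5}$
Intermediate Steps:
$n{\left(z \right)} = 10$ ($n{\left(z \right)} = 8 - -2 = 8 + 2 = 10$)
$g{\left(K \right)} = 10 K^{2}$
$F = \frac{48609558}{34916245}$ ($F = - \frac{24127}{-41321} + \frac{34150}{10 \cdot 65^{2}} = \left(-24127\right) \left(- \frac{1}{41321}\right) + \frac{34150}{10 \cdot 4225} = \frac{24127}{41321} + \frac{34150}{42250} = \frac{24127}{41321} + 34150 \cdot \frac{1}{42250} = \frac{24127}{41321} + \frac{683}{845} = \frac{48609558}{34916245} \approx 1.3922$)
$\frac{1}{F + 40147} = \frac{1}{\frac{48609558}{34916245} + 40147} = \frac{1}{\frac{1401831097573}{34916245}} = \frac{34916245}{1401831097573}$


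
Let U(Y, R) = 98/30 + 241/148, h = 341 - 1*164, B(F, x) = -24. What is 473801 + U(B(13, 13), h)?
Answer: 1051849087/2220 ≈ 4.7381e+5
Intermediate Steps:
h = 177 (h = 341 - 164 = 177)
U(Y, R) = 10867/2220 (U(Y, R) = 98*(1/30) + 241*(1/148) = 49/15 + 241/148 = 10867/2220)
473801 + U(B(13, 13), h) = 473801 + 10867/2220 = 1051849087/2220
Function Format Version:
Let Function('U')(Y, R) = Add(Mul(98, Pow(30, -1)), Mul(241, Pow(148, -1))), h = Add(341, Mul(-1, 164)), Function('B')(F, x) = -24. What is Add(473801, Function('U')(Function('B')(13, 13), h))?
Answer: Rational(1051849087, 2220) ≈ 4.7381e+5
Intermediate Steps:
h = 177 (h = Add(341, -164) = 177)
Function('U')(Y, R) = Rational(10867, 2220) (Function('U')(Y, R) = Add(Mul(98, Rational(1, 30)), Mul(241, Rational(1, 148))) = Add(Rational(49, 15), Rational(241, 148)) = Rational(10867, 2220))
Add(473801, Function('U')(Function('B')(13, 13), h)) = Add(473801, Rational(10867, 2220)) = Rational(1051849087, 2220)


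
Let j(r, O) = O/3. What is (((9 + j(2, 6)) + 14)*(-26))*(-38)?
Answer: 24700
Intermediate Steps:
j(r, O) = O/3 (j(r, O) = O*(1/3) = O/3)
(((9 + j(2, 6)) + 14)*(-26))*(-38) = (((9 + (1/3)*6) + 14)*(-26))*(-38) = (((9 + 2) + 14)*(-26))*(-38) = ((11 + 14)*(-26))*(-38) = (25*(-26))*(-38) = -650*(-38) = 24700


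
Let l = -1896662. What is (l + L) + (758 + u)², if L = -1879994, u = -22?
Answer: -3234960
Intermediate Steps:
(l + L) + (758 + u)² = (-1896662 - 1879994) + (758 - 22)² = -3776656 + 736² = -3776656 + 541696 = -3234960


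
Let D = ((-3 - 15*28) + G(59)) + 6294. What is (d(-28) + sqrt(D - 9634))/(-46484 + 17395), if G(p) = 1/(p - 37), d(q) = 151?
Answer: -151/29089 - I*sqrt(1821270)/639958 ≈ -0.005191 - 0.0021088*I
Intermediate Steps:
G(p) = 1/(-37 + p)
D = 129163/22 (D = ((-3 - 15*28) + 1/(-37 + 59)) + 6294 = ((-3 - 420) + 1/22) + 6294 = (-423 + 1/22) + 6294 = -9305/22 + 6294 = 129163/22 ≈ 5871.0)
(d(-28) + sqrt(D - 9634))/(-46484 + 17395) = (151 + sqrt(129163/22 - 9634))/(-46484 + 17395) = (151 + sqrt(-82785/22))/(-29089) = (151 + I*sqrt(1821270)/22)*(-1/29089) = -151/29089 - I*sqrt(1821270)/639958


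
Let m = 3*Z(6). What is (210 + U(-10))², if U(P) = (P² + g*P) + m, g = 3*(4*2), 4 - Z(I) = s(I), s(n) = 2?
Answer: 5776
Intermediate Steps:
Z(I) = 2 (Z(I) = 4 - 1*2 = 4 - 2 = 2)
m = 6 (m = 3*2 = 6)
g = 24 (g = 3*8 = 24)
U(P) = 6 + P² + 24*P (U(P) = (P² + 24*P) + 6 = 6 + P² + 24*P)
(210 + U(-10))² = (210 + (6 + (-10)² + 24*(-10)))² = (210 + (6 + 100 - 240))² = (210 - 134)² = 76² = 5776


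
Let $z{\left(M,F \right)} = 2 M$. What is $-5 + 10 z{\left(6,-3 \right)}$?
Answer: $115$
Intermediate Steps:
$-5 + 10 z{\left(6,-3 \right)} = -5 + 10 \cdot 2 \cdot 6 = -5 + 10 \cdot 12 = -5 + 120 = 115$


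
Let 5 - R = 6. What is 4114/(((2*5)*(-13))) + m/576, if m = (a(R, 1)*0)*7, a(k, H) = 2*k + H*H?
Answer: -2057/65 ≈ -31.646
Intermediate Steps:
R = -1 (R = 5 - 1*6 = 5 - 6 = -1)
a(k, H) = H**2 + 2*k (a(k, H) = 2*k + H**2 = H**2 + 2*k)
m = 0 (m = ((1**2 + 2*(-1))*0)*7 = ((1 - 2)*0)*7 = -1*0*7 = 0*7 = 0)
4114/(((2*5)*(-13))) + m/576 = 4114/(((2*5)*(-13))) + 0/576 = 4114/((10*(-13))) + 0*(1/576) = 4114/(-130) + 0 = 4114*(-1/130) + 0 = -2057/65 + 0 = -2057/65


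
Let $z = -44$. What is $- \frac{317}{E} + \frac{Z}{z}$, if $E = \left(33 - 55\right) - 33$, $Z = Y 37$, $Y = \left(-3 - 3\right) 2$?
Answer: $\frac{872}{55} \approx 15.855$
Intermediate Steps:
$Y = -12$ ($Y = \left(-6\right) 2 = -12$)
$Z = -444$ ($Z = \left(-12\right) 37 = -444$)
$E = -55$ ($E = -22 - 33 = -55$)
$- \frac{317}{E} + \frac{Z}{z} = - \frac{317}{-55} - \frac{444}{-44} = \left(-317\right) \left(- \frac{1}{55}\right) - - \frac{111}{11} = \frac{317}{55} + \frac{111}{11} = \frac{872}{55}$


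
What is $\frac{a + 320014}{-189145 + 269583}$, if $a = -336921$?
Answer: $- \frac{16907}{80438} \approx -0.21019$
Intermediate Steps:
$\frac{a + 320014}{-189145 + 269583} = \frac{-336921 + 320014}{-189145 + 269583} = - \frac{16907}{80438}$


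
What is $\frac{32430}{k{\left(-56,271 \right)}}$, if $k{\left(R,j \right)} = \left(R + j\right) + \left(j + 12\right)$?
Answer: $\frac{5405}{83} \approx 65.12$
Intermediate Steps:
$k{\left(R,j \right)} = 12 + R + 2 j$ ($k{\left(R,j \right)} = \left(R + j\right) + \left(12 + j\right) = 12 + R + 2 j$)
$\frac{32430}{k{\left(-56,271 \right)}} = \frac{32430}{12 - 56 + 2 \cdot 271} = \frac{32430}{12 - 56 + 542} = \frac{32430}{498} = 32430 \cdot \frac{1}{498} = \frac{5405}{83}$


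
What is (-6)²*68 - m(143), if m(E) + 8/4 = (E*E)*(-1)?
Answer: 22899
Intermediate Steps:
m(E) = -2 - E² (m(E) = -2 + (E*E)*(-1) = -2 + E²*(-1) = -2 - E²)
(-6)²*68 - m(143) = (-6)²*68 - (-2 - 1*143²) = 36*68 - (-2 - 1*20449) = 2448 - (-2 - 20449) = 2448 - 1*(-20451) = 2448 + 20451 = 22899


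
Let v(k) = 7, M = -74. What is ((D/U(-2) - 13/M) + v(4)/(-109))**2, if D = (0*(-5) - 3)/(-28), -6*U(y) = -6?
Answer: 609349225/12751829776 ≈ 0.047785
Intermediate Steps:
U(y) = 1 (U(y) = -1/6*(-6) = 1)
D = 3/28 (D = (0 - 3)*(-1/28) = -3*(-1/28) = 3/28 ≈ 0.10714)
((D/U(-2) - 13/M) + v(4)/(-109))**2 = (((3/28)/1 - 13/(-74)) + 7/(-109))**2 = (((3/28)*1 - 13*(-1/74)) + 7*(-1/109))**2 = ((3/28 + 13/74) - 7/109)**2 = (293/1036 - 7/109)**2 = (24685/112924)**2 = 609349225/12751829776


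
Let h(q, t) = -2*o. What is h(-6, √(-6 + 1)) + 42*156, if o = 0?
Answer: 6552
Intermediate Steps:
h(q, t) = 0 (h(q, t) = -2*0 = 0)
h(-6, √(-6 + 1)) + 42*156 = 0 + 42*156 = 0 + 6552 = 6552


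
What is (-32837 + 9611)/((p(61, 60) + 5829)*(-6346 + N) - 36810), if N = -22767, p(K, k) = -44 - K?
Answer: 3871/27779937 ≈ 0.00013935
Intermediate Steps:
(-32837 + 9611)/((p(61, 60) + 5829)*(-6346 + N) - 36810) = (-32837 + 9611)/(((-44 - 1*61) + 5829)*(-6346 - 22767) - 36810) = -23226/(((-44 - 61) + 5829)*(-29113) - 36810) = -23226/((-105 + 5829)*(-29113) - 36810) = -23226/(5724*(-29113) - 36810) = -23226/(-166642812 - 36810) = -23226/(-166679622) = -23226*(-1/166679622) = 3871/27779937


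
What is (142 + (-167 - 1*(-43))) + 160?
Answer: 178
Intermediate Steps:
(142 + (-167 - 1*(-43))) + 160 = (142 + (-167 + 43)) + 160 = (142 - 124) + 160 = 18 + 160 = 178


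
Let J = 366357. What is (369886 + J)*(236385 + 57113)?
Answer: 216085848014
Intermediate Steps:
(369886 + J)*(236385 + 57113) = (369886 + 366357)*(236385 + 57113) = 736243*293498 = 216085848014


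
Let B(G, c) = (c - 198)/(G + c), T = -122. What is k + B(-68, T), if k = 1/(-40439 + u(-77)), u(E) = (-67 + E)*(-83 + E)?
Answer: 556749/330581 ≈ 1.6842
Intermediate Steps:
u(E) = (-83 + E)*(-67 + E)
B(G, c) = (-198 + c)/(G + c)
k = -1/17399 (k = 1/(-40439 + (5561 + (-77)² - 150*(-77))) = 1/(-40439 + (5561 + 5929 + 11550)) = 1/(-40439 + 23040) = 1/(-17399) = -1/17399 ≈ -5.7475e-5)
k + B(-68, T) = -1/17399 + (-198 - 122)/(-68 - 122) = -1/17399 - 320/(-190) = -1/17399 - 1/190*(-320) = -1/17399 + 32/19 = 556749/330581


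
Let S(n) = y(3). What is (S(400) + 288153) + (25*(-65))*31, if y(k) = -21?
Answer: 237757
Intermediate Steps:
S(n) = -21
(S(400) + 288153) + (25*(-65))*31 = (-21 + 288153) + (25*(-65))*31 = 288132 - 1625*31 = 288132 - 50375 = 237757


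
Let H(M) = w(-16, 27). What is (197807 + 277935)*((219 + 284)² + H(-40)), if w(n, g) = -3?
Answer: 120365580452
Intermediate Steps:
H(M) = -3
(197807 + 277935)*((219 + 284)² + H(-40)) = (197807 + 277935)*((219 + 284)² - 3) = 475742*(503² - 3) = 475742*(253009 - 3) = 475742*253006 = 120365580452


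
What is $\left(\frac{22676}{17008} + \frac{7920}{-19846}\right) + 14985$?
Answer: $\frac{632295466627}{42192596} \approx 14986.0$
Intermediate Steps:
$\left(\frac{22676}{17008} + \frac{7920}{-19846}\right) + 14985 = \left(22676 \cdot \frac{1}{17008} + 7920 \left(- \frac{1}{19846}\right)\right) + 14985 = \left(\frac{5669}{4252} - \frac{3960}{9923}\right) + 14985 = \frac{39415567}{42192596} + 14985 = \frac{632295466627}{42192596}$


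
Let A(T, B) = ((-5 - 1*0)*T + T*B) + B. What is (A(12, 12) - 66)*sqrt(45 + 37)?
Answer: 30*sqrt(82) ≈ 271.66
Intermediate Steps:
A(T, B) = B - 5*T + B*T (A(T, B) = ((-5 + 0)*T + B*T) + B = (-5*T + B*T) + B = B - 5*T + B*T)
(A(12, 12) - 66)*sqrt(45 + 37) = ((12 - 5*12 + 12*12) - 66)*sqrt(45 + 37) = ((12 - 60 + 144) - 66)*sqrt(82) = (96 - 66)*sqrt(82) = 30*sqrt(82)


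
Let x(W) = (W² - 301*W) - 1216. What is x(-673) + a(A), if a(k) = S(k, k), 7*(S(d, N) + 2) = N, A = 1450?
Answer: 4581438/7 ≈ 6.5449e+5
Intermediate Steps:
x(W) = -1216 + W² - 301*W
S(d, N) = -2 + N/7
a(k) = -2 + k/7
x(-673) + a(A) = (-1216 + (-673)² - 301*(-673)) + (-2 + (⅐)*1450) = (-1216 + 452929 + 202573) + (-2 + 1450/7) = 654286 + 1436/7 = 4581438/7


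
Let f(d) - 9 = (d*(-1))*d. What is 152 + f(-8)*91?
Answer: -4853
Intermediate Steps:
f(d) = 9 - d² (f(d) = 9 + (d*(-1))*d = 9 + (-d)*d = 9 - d²)
152 + f(-8)*91 = 152 + (9 - 1*(-8)²)*91 = 152 + (9 - 1*64)*91 = 152 + (9 - 64)*91 = 152 - 55*91 = 152 - 5005 = -4853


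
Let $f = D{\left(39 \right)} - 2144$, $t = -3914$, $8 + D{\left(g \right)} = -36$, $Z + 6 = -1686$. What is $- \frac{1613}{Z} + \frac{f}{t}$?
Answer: $\frac{5007689}{3311244} \approx 1.5123$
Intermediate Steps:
$Z = -1692$ ($Z = -6 - 1686 = -1692$)
$D{\left(g \right)} = -44$ ($D{\left(g \right)} = -8 - 36 = -44$)
$f = -2188$ ($f = -44 - 2144 = -2188$)
$- \frac{1613}{Z} + \frac{f}{t} = - \frac{1613}{-1692} - \frac{2188}{-3914} = \left(-1613\right) \left(- \frac{1}{1692}\right) - - \frac{1094}{1957} = \frac{1613}{1692} + \frac{1094}{1957} = \frac{5007689}{3311244}$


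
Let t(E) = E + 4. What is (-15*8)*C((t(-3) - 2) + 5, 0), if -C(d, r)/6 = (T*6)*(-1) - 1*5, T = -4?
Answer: 13680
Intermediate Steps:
t(E) = 4 + E
C(d, r) = -114 (C(d, r) = -6*(-4*6*(-1) - 1*5) = -6*(-24*(-1) - 5) = -6*(24 - 5) = -6*19 = -114)
(-15*8)*C((t(-3) - 2) + 5, 0) = -15*8*(-114) = -120*(-114) = 13680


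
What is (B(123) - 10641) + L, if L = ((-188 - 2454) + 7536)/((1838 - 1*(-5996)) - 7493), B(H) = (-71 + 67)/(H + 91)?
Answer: -387735191/36487 ≈ -10627.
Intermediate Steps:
B(H) = -4/(91 + H)
L = 4894/341 (L = (-2642 + 7536)/((1838 + 5996) - 7493) = 4894/(7834 - 7493) = 4894/341 ≈ 14.352)
(B(123) - 10641) + L = (-4/(91 + 123) - 10641) + 4894/341 = (-4/214 - 10641) + 4894/341 = (-4*1/214 - 10641) + 4894/341 = (-2/107 - 10641) + 4894/341 = -1138589/107 + 4894/341 = -387735191/36487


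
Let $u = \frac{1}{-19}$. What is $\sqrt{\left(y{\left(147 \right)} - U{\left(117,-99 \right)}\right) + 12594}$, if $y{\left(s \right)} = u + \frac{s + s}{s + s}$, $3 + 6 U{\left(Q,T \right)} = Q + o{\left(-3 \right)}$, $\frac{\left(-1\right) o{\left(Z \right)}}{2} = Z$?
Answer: $\frac{14 \sqrt{23161}}{19} \approx 112.14$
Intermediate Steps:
$o{\left(Z \right)} = - 2 Z$
$u = - \frac{1}{19} \approx -0.052632$
$U{\left(Q,T \right)} = \frac{1}{2} + \frac{Q}{6}$ ($U{\left(Q,T \right)} = - \frac{1}{2} + \frac{Q - -6}{6} = - \frac{1}{2} + \frac{Q + 6}{6} = - \frac{1}{2} + \frac{6 + Q}{6} = - \frac{1}{2} + \left(1 + \frac{Q}{6}\right) = \frac{1}{2} + \frac{Q}{6}$)
$y{\left(s \right)} = \frac{18}{19}$ ($y{\left(s \right)} = - \frac{1}{19} + \frac{s + s}{s + s} = - \frac{1}{19} + \frac{2 s}{2 s} = - \frac{1}{19} + 2 s \frac{1}{2 s} = - \frac{1}{19} + 1 = \frac{18}{19}$)
$\sqrt{\left(y{\left(147 \right)} - U{\left(117,-99 \right)}\right) + 12594} = \sqrt{\left(\frac{18}{19} - \left(\frac{1}{2} + \frac{1}{6} \cdot 117\right)\right) + 12594} = \sqrt{\left(\frac{18}{19} - \left(\frac{1}{2} + \frac{39}{2}\right)\right) + 12594} = \sqrt{\left(\frac{18}{19} - 20\right) + 12594} = \sqrt{- \frac{362}{19} + 12594} = \sqrt{\frac{238924}{19}} = \frac{14 \sqrt{23161}}{19}$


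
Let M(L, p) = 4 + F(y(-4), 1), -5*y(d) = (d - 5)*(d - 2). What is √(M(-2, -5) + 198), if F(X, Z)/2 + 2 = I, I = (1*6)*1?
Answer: √210 ≈ 14.491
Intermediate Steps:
y(d) = -(-5 + d)*(-2 + d)/5 (y(d) = -(d - 5)*(d - 2)/5 = -(-5 + d)*(-2 + d)/5)
I = 6 (I = 6*1 = 6)
F(X, Z) = 8 (F(X, Z) = -4 + 2*6 = -4 + 12 = 8)
M(L, p) = 12 (M(L, p) = 4 + 8 = 12)
√(M(-2, -5) + 198) = √(12 + 198) = √210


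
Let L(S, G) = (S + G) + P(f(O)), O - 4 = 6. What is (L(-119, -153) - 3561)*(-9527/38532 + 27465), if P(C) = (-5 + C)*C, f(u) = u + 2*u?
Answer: -3262652122799/38532 ≈ -8.4674e+7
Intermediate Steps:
O = 10 (O = 4 + 6 = 10)
f(u) = 3*u
P(C) = C*(-5 + C)
L(S, G) = 750 + G + S (L(S, G) = (S + G) + (3*10)*(-5 + 3*10) = (G + S) + 30*(-5 + 30) = (G + S) + 30*25 = (G + S) + 750 = 750 + G + S)
(L(-119, -153) - 3561)*(-9527/38532 + 27465) = ((750 - 153 - 119) - 3561)*(-9527/38532 + 27465) = (478 - 3561)*(-9527*1/38532 + 27465) = -3083*(-9527/38532 + 27465) = -3083*1058271853/38532 = -3262652122799/38532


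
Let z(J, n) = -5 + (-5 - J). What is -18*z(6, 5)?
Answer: 288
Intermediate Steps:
z(J, n) = -10 - J
-18*z(6, 5) = -18*(-10 - 1*6) = -18*(-10 - 6) = -18*(-16) = 288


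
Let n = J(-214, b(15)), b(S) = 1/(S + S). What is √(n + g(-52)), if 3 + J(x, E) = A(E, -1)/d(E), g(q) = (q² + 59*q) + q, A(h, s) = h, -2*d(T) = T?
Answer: I*√421 ≈ 20.518*I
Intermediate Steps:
d(T) = -T/2
g(q) = q² + 60*q
b(S) = 1/(2*S)
J(x, E) = -5 (J(x, E) = -3 + E/((-E/2)) = -3 + E*(-2/E) = -3 - 2 = -5)
n = -5
√(n + g(-52)) = √(-5 - 52*(60 - 52)) = √(-5 - 52*8) = √(-5 - 416) = √(-421) = I*√421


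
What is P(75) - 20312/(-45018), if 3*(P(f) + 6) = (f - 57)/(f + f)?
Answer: -3099941/562725 ≈ -5.5088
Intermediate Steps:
P(f) = -6 + (-57 + f)/(6*f) (P(f) = -6 + ((f - 57)/(f + f))/3 = -6 + ((-57 + f)/((2*f)))/3 = -6 + ((-57 + f)*(1/(2*f)))/3 = -6 + ((-57 + f)/(2*f))/3 = -6 + (-57 + f)/(6*f))
P(75) - 20312/(-45018) = (1/6)*(-57 - 35*75)/75 - 20312/(-45018) = (1/6)*(1/75)*(-57 - 2625) - 20312*(-1/45018) = (1/6)*(1/75)*(-2682) + 10156/22509 = -149/25 + 10156/22509 = -3099941/562725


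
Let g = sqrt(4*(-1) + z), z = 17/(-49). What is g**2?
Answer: -213/49 ≈ -4.3469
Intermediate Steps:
z = -17/49 (z = 17*(-1/49) = -17/49 ≈ -0.34694)
g = I*sqrt(213)/7 (g = sqrt(4*(-1) - 17/49) = sqrt(-4 - 17/49) = sqrt(-213/49) = I*sqrt(213)/7 ≈ 2.0849*I)
g**2 = (I*sqrt(213)/7)**2 = -213/49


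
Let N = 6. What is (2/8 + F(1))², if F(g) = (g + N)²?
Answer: 38809/16 ≈ 2425.6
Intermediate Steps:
F(g) = (6 + g)² (F(g) = (g + 6)² = (6 + g)²)
(2/8 + F(1))² = (2/8 + (6 + 1)²)² = (2*(⅛) + 7²)² = (¼ + 49)² = (197/4)² = 38809/16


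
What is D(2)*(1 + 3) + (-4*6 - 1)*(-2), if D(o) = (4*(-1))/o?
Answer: 42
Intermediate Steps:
D(o) = -4/o
D(2)*(1 + 3) + (-4*6 - 1)*(-2) = (-4/2)*(1 + 3) + (-4*6 - 1)*(-2) = -4*1/2*4 + (-24 - 1)*(-2) = -2*4 - 25*(-2) = -8 + 50 = 42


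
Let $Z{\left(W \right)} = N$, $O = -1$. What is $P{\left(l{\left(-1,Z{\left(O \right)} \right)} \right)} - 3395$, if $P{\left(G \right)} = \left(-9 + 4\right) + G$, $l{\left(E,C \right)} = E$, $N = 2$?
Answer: $-3401$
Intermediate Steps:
$Z{\left(W \right)} = 2$
$P{\left(G \right)} = -5 + G$
$P{\left(l{\left(-1,Z{\left(O \right)} \right)} \right)} - 3395 = \left(-5 - 1\right) - 3395 = -6 - 3395 = -3401$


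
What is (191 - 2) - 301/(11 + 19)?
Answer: 5369/30 ≈ 178.97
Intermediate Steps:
(191 - 2) - 301/(11 + 19) = 189 - 301/30 = 5369/30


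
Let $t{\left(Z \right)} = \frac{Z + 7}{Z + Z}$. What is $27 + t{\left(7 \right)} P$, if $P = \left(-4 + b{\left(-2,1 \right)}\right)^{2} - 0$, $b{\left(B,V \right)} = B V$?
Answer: $63$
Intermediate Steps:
$t{\left(Z \right)} = \frac{7 + Z}{2 Z}$
$P = 36$ ($P = \left(-4 - 2\right)^{2} - 0 = \left(-4 - 2\right)^{2} + 0 = \left(-6\right)^{2} + 0 = 36 + 0 = 36$)
$27 + t{\left(7 \right)} P = 27 + \frac{7 + 7}{2 \cdot 7} \cdot 36 = 27 + \frac{1}{2} \cdot \frac{1}{7} \cdot 14 \cdot 36 = 27 + 1 \cdot 36 = 27 + 36 = 63$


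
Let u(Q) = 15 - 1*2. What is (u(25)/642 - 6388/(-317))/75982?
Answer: 4105217/15463400748 ≈ 0.00026548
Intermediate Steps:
u(Q) = 13 (u(Q) = 15 - 2 = 13)
(u(25)/642 - 6388/(-317))/75982 = (13/642 - 6388/(-317))/75982 = (13*(1/642) - 6388*(-1/317))*(1/75982) = (13/642 + 6388/317)*(1/75982) = (4105217/203514)*(1/75982) = 4105217/15463400748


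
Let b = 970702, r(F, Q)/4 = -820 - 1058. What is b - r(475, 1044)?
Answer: 978214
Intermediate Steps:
r(F, Q) = -7512 (r(F, Q) = 4*(-820 - 1058) = 4*(-1878) = -7512)
b - r(475, 1044) = 970702 - 1*(-7512) = 970702 + 7512 = 978214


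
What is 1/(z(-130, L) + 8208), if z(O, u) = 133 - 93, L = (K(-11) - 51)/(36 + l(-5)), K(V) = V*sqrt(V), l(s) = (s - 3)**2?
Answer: 1/8248 ≈ 0.00012124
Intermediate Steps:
l(s) = (-3 + s)**2
K(V) = V**(3/2)
L = -51/100 - 11*I*sqrt(11)/100 (L = ((-11)**(3/2) - 51)/(36 + (-3 - 5)**2) = (-11*I*sqrt(11) - 51)/(36 + (-8)**2) = (-51 - 11*I*sqrt(11))/(36 + 64) = (-51 - 11*I*sqrt(11))/100 = (-51 - 11*I*sqrt(11))*(1/100) = -51/100 - 11*I*sqrt(11)/100 ≈ -0.51 - 0.36483*I)
z(O, u) = 40
1/(z(-130, L) + 8208) = 1/(40 + 8208) = 1/8248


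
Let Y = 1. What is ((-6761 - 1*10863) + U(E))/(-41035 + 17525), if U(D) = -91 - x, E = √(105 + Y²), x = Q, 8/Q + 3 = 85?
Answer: 726319/963910 ≈ 0.75351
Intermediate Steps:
Q = 4/41 (Q = 8/(-3 + 85) = 8/82 = 8*(1/82) = 4/41 ≈ 0.097561)
x = 4/41 ≈ 0.097561
E = √106 (E = √(105 + 1²) = √(105 + 1) = √106 ≈ 10.296)
U(D) = -3735/41 (U(D) = -91 - 1*4/41 = -91 - 4/41 = -3735/41)
((-6761 - 1*10863) + U(E))/(-41035 + 17525) = ((-6761 - 1*10863) - 3735/41)/(-41035 + 17525) = ((-6761 - 10863) - 3735/41)/(-23510) = (-17624 - 3735/41)*(-1/23510) = -726319/41*(-1/23510) = 726319/963910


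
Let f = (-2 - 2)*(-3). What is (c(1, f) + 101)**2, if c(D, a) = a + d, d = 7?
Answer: 14400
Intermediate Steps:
f = 12 (f = -4*(-3) = 12)
c(D, a) = 7 + a (c(D, a) = a + 7 = 7 + a)
(c(1, f) + 101)**2 = ((7 + 12) + 101)**2 = (19 + 101)**2 = 120**2 = 14400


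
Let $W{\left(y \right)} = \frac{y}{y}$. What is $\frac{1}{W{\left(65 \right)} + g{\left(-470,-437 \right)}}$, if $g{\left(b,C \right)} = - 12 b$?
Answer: $\frac{1}{5641} \approx 0.00017727$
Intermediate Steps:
$W{\left(y \right)} = 1$
$\frac{1}{W{\left(65 \right)} + g{\left(-470,-437 \right)}} = \frac{1}{1 - -5640} = \frac{1}{1 + 5640} = \frac{1}{5641}$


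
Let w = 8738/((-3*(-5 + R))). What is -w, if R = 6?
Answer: 8738/3 ≈ 2912.7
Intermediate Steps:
w = -8738/3 (w = 8738/((-3*(-5 + 6))) = 8738/((-3*1)) = 8738/(-3) = 8738*(-1/3) = -8738/3 ≈ -2912.7)
-w = -1*(-8738/3) = 8738/3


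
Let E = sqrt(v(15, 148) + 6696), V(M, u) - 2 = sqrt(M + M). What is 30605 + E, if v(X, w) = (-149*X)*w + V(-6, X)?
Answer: 30605 + sqrt(-324082 + 2*I*sqrt(3)) ≈ 30605.0 + 569.28*I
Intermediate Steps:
V(M, u) = 2 + sqrt(2)*sqrt(M) (V(M, u) = 2 + sqrt(M + M) = 2 + sqrt(2*M) = 2 + sqrt(2)*sqrt(M))
v(X, w) = 2 - 149*X*w + 2*I*sqrt(3) (v(X, w) = (-149*X)*w + (2 + sqrt(2)*sqrt(-6)) = -149*X*w + (2 + sqrt(2)*(I*sqrt(6))) = -149*X*w + (2 + 2*I*sqrt(3)) = 2 - 149*X*w + 2*I*sqrt(3))
E = sqrt(-324082 + 2*I*sqrt(3)) (E = sqrt((2 - 149*15*148 + 2*I*sqrt(3)) + 6696) = sqrt((2 - 330780 + 2*I*sqrt(3)) + 6696) = sqrt((-330778 + 2*I*sqrt(3)) + 6696) = sqrt(-324082 + 2*I*sqrt(3)) ≈ 0.003 + 569.28*I)
30605 + E = 30605 + sqrt(-324082 + 2*I*sqrt(3))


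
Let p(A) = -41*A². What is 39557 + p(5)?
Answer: 38532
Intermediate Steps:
39557 + p(5) = 39557 - 41*5² = 39557 - 41*25 = 39557 - 1025 = 38532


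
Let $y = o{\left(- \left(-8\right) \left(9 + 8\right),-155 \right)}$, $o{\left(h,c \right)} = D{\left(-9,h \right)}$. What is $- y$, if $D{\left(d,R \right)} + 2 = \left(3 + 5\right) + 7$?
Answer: $-13$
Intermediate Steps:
$D{\left(d,R \right)} = 13$ ($D{\left(d,R \right)} = -2 + \left(\left(3 + 5\right) + 7\right) = -2 + \left(8 + 7\right) = -2 + 15 = 13$)
$o{\left(h,c \right)} = 13$
$y = 13$
$- y = \left(-1\right) 13 = -13$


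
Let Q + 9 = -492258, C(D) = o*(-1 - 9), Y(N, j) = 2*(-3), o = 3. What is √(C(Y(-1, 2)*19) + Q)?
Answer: 13*I*√2913 ≈ 701.64*I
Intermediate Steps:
Y(N, j) = -6
C(D) = -30 (C(D) = 3*(-1 - 9) = 3*(-10) = -30)
Q = -492267 (Q = -9 - 492258 = -492267)
√(C(Y(-1, 2)*19) + Q) = √(-30 - 492267) = √(-492297) = 13*I*√2913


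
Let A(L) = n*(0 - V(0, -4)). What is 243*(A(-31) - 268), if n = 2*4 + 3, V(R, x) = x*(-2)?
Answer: -86508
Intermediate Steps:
V(R, x) = -2*x
n = 11 (n = 8 + 3 = 11)
A(L) = -88 (A(L) = 11*(0 - (-2)*(-4)) = 11*(0 - 1*8) = 11*(0 - 8) = 11*(-8) = -88)
243*(A(-31) - 268) = 243*(-88 - 268) = 243*(-356) = -86508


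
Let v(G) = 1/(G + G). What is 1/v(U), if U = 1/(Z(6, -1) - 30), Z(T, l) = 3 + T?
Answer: -2/21 ≈ -0.095238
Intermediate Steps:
U = -1/21 (U = 1/((3 + 6) - 30) = 1/(9 - 30) = 1/(-21) = -1/21 ≈ -0.047619)
v(G) = 1/(2*G)
1/v(U) = 1/(1/(2*(-1/21))) = 1/((½)*(-21)) = 1/(-21/2) = -2/21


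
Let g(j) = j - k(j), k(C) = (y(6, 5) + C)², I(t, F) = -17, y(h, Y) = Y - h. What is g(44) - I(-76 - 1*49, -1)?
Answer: -1788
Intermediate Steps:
k(C) = (-1 + C)² (k(C) = ((5 - 1*6) + C)² = ((5 - 6) + C)² = (-1 + C)²)
g(j) = j - (-1 + j)²
g(44) - I(-76 - 1*49, -1) = (44 - (-1 + 44)²) - 1*(-17) = (44 - 1*43²) + 17 = (44 - 1*1849) + 17 = (44 - 1849) + 17 = -1805 + 17 = -1788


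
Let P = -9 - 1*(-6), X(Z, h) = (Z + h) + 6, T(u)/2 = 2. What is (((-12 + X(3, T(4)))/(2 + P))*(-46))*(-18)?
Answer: -828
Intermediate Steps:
T(u) = 4 (T(u) = 2*2 = 4)
X(Z, h) = 6 + Z + h
P = -3 (P = -9 + 6 = -3)
(((-12 + X(3, T(4)))/(2 + P))*(-46))*(-18) = (((-12 + (6 + 3 + 4))/(2 - 3))*(-46))*(-18) = (((-12 + 13)/(-1))*(-46))*(-18) = ((1*(-1))*(-46))*(-18) = -1*(-46)*(-18) = 46*(-18) = -828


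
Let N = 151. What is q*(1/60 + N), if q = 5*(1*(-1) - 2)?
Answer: -9061/4 ≈ -2265.3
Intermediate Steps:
q = -15 (q = 5*(-1 - 2) = 5*(-3) = -15)
q*(1/60 + N) = -15*(1/60 + 151) = -15*9061/60 = -9061/4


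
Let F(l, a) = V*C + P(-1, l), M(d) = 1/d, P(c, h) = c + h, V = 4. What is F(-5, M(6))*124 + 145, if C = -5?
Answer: -3079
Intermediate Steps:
F(l, a) = -21 + l (F(l, a) = 4*(-5) + (-1 + l) = -20 + (-1 + l) = -21 + l)
F(-5, M(6))*124 + 145 = (-21 - 5)*124 + 145 = -26*124 + 145 = -3224 + 145 = -3079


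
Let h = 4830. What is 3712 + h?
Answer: 8542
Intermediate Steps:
3712 + h = 3712 + 4830 = 8542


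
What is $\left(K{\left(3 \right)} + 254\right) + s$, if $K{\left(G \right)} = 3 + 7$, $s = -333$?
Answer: $-69$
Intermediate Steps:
$K{\left(G \right)} = 10$
$\left(K{\left(3 \right)} + 254\right) + s = \left(10 + 254\right) - 333 = 264 - 333 = -69$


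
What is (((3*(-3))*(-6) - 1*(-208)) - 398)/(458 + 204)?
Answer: -68/331 ≈ -0.20544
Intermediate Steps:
(((3*(-3))*(-6) - 1*(-208)) - 398)/(458 + 204) = ((-9*(-6) + 208) - 398)/662 = ((54 + 208) - 398)*(1/662) = (262 - 398)*(1/662) = -136*1/662 = -68/331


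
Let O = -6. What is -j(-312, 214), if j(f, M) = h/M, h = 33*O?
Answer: 99/107 ≈ 0.92523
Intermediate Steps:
h = -198 (h = 33*(-6) = -198)
j(f, M) = -198/M
-j(-312, 214) = -(-198)/214 = -1*(-99/107) = 99/107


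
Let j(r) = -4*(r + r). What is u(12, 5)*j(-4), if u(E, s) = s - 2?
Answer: 96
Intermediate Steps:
u(E, s) = -2 + s
j(r) = -8*r
u(12, 5)*j(-4) = (-2 + 5)*(-8*(-4)) = 3*32 = 96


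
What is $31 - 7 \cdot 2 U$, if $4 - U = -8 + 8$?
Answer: $-25$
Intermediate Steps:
$U = 4$ ($U = 4 - \left(-8 + 8\right) = 4 - 0 = 4 + 0 = 4$)
$31 - 7 \cdot 2 U = 31 - 7 \cdot 2 \cdot 4 = 31 - 56 = -25$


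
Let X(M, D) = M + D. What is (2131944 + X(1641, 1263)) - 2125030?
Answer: 9818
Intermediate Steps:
X(M, D) = D + M
(2131944 + X(1641, 1263)) - 2125030 = (2131944 + (1263 + 1641)) - 2125030 = (2131944 + 2904) - 2125030 = 2134848 - 2125030 = 9818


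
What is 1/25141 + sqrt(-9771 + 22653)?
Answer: 1/25141 + sqrt(12882) ≈ 113.50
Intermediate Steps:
1/25141 + sqrt(-9771 + 22653) = 1/25141 + sqrt(12882)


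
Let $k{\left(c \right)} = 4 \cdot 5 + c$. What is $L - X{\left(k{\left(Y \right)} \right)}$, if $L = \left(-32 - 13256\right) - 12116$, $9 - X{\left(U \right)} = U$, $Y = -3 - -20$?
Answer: $-25376$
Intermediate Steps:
$Y = 17$ ($Y = -3 + 20 = 17$)
$k{\left(c \right)} = 20 + c$
$X{\left(U \right)} = 9 - U$
$L = -25404$ ($L = -13288 - 12116 = -25404$)
$L - X{\left(k{\left(Y \right)} \right)} = -25404 - \left(9 - \left(20 + 17\right)\right) = -25404 - \left(9 - 37\right) = -25404 - -28 = -25404 + 28 = -25376$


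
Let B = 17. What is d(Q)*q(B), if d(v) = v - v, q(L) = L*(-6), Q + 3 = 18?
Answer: 0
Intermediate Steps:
Q = 15 (Q = -3 + 18 = 15)
q(L) = -6*L
d(v) = 0
d(Q)*q(B) = 0*(-6*17) = 0*(-102) = 0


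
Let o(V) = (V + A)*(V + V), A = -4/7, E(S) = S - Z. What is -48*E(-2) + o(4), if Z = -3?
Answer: -144/7 ≈ -20.571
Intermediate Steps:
E(S) = 3 + S (E(S) = S - 1*(-3) = S + 3 = 3 + S)
A = -4/7 (A = -4*⅐ = -4/7 ≈ -0.57143)
o(V) = 2*V*(-4/7 + V) (o(V) = (V - 4/7)*(V + V) = (-4/7 + V)*(2*V) = 2*V*(-4/7 + V))
-48*E(-2) + o(4) = -48*(3 - 2) + (2/7)*4*(-4 + 7*4) = -48*1 + (2/7)*4*(-4 + 28) = -48 + (2/7)*4*24 = -48 + 192/7 = -144/7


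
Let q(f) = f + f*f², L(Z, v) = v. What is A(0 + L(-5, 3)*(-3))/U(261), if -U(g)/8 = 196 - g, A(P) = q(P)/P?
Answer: 41/260 ≈ 0.15769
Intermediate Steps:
q(f) = f + f³
A(P) = (P + P³)/P
U(g) = -1568 + 8*g (U(g) = -8*(196 - g) = -1568 + 8*g)
A(0 + L(-5, 3)*(-3))/U(261) = (1 + (0 + 3*(-3))²)/(-1568 + 8*261) = (1 + (0 - 9)²)/(-1568 + 2088) = (1 + (-9)²)/520 = (1 + 81)*(1/520) = 82*(1/520) = 41/260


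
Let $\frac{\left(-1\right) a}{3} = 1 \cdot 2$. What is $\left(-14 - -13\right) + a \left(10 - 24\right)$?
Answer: $83$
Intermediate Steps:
$a = -6$ ($a = - 3 \cdot 1 \cdot 2 = \left(-3\right) 2 = -6$)
$\left(-14 - -13\right) + a \left(10 - 24\right) = \left(-14 - -13\right) - 6 \left(10 - 24\right) = \left(-14 + 13\right) - 6 \left(10 - 24\right) = -1 - -84 = -1 + 84 = 83$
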